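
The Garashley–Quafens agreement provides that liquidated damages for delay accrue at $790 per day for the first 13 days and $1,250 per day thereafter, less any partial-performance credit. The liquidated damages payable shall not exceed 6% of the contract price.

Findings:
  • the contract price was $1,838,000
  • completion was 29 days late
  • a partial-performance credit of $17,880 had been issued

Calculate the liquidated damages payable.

Liquidated damages: $12,390

First 13 days: 13 × $790 = $10,270
Remaining days: (29 − 13) × $1,250 = $20,000
Accrued per-day damages: $10,270 + $20,000 = $30,270
Less partial-performance credit: $30,270 − $17,880 = $12,390
Cap: 6% of $1,838,000 = $110,280
Cap at $110,280: $12,390 is within the cap, no reduction.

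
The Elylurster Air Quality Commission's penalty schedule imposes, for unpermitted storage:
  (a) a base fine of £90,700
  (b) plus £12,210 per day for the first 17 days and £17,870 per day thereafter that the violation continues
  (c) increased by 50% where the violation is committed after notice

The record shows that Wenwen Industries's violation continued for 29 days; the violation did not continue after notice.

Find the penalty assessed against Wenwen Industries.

First 17 days: 17 × £12,210 = £207,570
Remaining days: (29 − 17) × £17,870 = £214,440
Per-day component: £207,570 + £214,440 = £422,010
Base plus per-day: £90,700 + £422,010 = £512,710
The violation did not continue after notice: no 50% increase.

£512,710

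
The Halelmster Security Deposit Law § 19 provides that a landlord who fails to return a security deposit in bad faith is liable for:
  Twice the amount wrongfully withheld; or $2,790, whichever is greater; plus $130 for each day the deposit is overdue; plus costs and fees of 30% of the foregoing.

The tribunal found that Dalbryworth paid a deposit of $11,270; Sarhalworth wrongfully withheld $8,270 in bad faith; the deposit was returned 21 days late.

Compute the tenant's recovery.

Recovery: $25,051

Doubled: 2 × $8,270 = $16,540
Minimum $2,790: $16,540 meets the minimum, no increase.
Late-return penalty: 21 × $130 = $2,730
Damages plus late penalty: $16,540 + $2,730 = $19,270
Costs and fees: 30% of $19,270 = $5,781
Total recovery: $19,270 + $5,781 = $25,051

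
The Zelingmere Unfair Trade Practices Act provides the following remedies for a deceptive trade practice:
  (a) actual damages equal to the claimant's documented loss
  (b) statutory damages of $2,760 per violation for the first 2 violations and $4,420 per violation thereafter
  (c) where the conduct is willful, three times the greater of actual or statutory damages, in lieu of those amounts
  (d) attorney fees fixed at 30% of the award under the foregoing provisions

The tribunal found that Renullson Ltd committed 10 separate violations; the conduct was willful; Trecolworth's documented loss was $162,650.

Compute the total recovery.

$634,335

First 2 violations: 2 × $2,760 = $5,520
Remaining violations: (10 − 2) × $4,420 = $35,360
Statutory damages: $5,520 + $35,360 = $40,880
Greater of actual damages ($162,650) or statutory damages ($40,880): $162,650
Trebled: 3 × $162,650 = $487,950
Attorney fees: 30% of $487,950 = $146,385
Total recovery: $487,950 + $146,385 = $634,335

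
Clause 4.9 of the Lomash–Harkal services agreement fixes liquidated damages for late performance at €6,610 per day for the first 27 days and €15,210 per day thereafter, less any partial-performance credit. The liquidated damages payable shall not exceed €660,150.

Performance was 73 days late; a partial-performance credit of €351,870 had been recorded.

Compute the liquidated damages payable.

First 27 days: 27 × €6,610 = €178,470
Remaining days: (73 − 27) × €15,210 = €699,660
Accrued per-day damages: €178,470 + €699,660 = €878,130
Less partial-performance credit: €878,130 − €351,870 = €526,260
Cap at €660,150: €526,260 is within the cap, no reduction.

Liquidated damages: €526,260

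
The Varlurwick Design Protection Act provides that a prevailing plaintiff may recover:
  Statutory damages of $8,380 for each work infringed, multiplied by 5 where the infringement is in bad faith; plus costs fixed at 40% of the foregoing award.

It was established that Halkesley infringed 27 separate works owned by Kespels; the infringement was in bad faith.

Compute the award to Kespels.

$1,583,820

Statutory damages: 27 × $8,380 = $226,260
Multiplied by 5: 5 × $226,260 = $1,131,300
Costs: 40% of $1,131,300 = $452,520
Award plus costs: $1,131,300 + $452,520 = $1,583,820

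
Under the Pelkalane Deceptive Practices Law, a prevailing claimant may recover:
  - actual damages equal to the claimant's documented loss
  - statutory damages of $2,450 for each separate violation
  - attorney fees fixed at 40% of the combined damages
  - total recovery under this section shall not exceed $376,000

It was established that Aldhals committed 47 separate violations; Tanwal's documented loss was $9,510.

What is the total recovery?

Statutory damages: 47 × $2,450 = $115,150
Combined damages: $9,510 + $115,150 = $124,660
Attorney fees: 40% of $124,660 = $49,864
Total before cap: $124,660 + $49,864 = $174,524
Cap at $376,000: $174,524 is within the cap, no reduction.

$174,524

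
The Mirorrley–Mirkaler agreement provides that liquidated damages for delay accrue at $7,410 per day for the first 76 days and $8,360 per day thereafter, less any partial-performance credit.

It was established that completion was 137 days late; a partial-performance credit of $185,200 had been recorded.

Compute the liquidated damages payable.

First 76 days: 76 × $7,410 = $563,160
Remaining days: (137 − 76) × $8,360 = $509,960
Accrued per-day damages: $563,160 + $509,960 = $1,073,120
Less partial-performance credit: $1,073,120 − $185,200 = $887,920

$887,920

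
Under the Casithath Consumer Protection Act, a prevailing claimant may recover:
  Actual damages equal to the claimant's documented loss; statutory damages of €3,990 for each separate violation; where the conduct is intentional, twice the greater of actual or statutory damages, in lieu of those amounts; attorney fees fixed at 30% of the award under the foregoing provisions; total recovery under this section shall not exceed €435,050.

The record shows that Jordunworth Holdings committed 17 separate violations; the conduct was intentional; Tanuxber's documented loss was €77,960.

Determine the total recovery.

Total recovery: €202,696

Statutory damages: 17 × €3,990 = €67,830
Greater of actual damages (€77,960) or statutory damages (€67,830): €77,960
Doubled: 2 × €77,960 = €155,920
Attorney fees: 30% of €155,920 = €46,776
Total before cap: €155,920 + €46,776 = €202,696
Cap at €435,050: €202,696 is within the cap, no reduction.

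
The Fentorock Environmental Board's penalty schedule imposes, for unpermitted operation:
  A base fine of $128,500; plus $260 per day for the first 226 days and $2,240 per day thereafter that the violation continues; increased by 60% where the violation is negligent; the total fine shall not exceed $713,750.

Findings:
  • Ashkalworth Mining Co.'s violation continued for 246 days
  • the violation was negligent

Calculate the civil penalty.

First 226 days: 226 × $260 = $58,760
Remaining days: (246 − 226) × $2,240 = $44,800
Per-day component: $58,760 + $44,800 = $103,560
Base plus per-day: $128,500 + $103,560 = $232,060
Enhancement: 60% of $232,060 = $139,236
Enhanced fine: $232,060 + $139,236 = $371,296
Cap at $713,750: $371,296 is within the cap, no reduction.

$371,296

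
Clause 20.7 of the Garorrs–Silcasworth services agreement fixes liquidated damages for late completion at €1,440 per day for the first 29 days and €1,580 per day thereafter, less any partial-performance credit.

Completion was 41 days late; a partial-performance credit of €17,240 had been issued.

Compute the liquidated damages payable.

€43,480

First 29 days: 29 × €1,440 = €41,760
Remaining days: (41 − 29) × €1,580 = €18,960
Accrued per-day damages: €41,760 + €18,960 = €60,720
Less partial-performance credit: €60,720 − €17,240 = €43,480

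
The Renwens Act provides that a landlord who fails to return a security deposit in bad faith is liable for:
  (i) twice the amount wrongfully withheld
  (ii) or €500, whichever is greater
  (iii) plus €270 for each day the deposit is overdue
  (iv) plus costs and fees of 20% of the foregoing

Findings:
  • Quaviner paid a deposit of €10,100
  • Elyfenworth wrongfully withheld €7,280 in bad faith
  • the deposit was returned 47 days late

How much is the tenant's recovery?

Doubled: 2 × €7,280 = €14,560
Minimum €500: €14,560 meets the minimum, no increase.
Late-return penalty: 47 × €270 = €12,690
Damages plus late penalty: €14,560 + €12,690 = €27,250
Costs and fees: 20% of €27,250 = €5,450
Total recovery: €27,250 + €5,450 = €32,700

€32,700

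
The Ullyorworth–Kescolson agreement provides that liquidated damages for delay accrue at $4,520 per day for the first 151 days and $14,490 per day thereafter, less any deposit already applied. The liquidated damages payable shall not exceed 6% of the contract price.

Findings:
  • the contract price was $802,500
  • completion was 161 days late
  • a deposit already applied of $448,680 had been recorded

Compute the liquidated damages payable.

First 151 days: 151 × $4,520 = $682,520
Remaining days: (161 − 151) × $14,490 = $144,900
Accrued per-day damages: $682,520 + $144,900 = $827,420
Less deposit already applied: $827,420 − $448,680 = $378,740
Cap: 6% of $802,500 = $48,150
Cap at $48,150: $378,740 exceeds the cap → $48,150

$48,150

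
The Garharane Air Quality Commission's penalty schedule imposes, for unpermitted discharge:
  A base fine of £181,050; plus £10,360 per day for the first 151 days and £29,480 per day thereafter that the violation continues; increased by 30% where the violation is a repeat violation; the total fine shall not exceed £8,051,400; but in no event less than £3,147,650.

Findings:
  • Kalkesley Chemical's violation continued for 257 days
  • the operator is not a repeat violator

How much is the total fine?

£4,870,290

First 151 days: 151 × £10,360 = £1,564,360
Remaining days: (257 − 151) × £29,480 = £3,124,880
Per-day component: £1,564,360 + £3,124,880 = £4,689,240
Base plus per-day: £181,050 + £4,689,240 = £4,870,290
The operator is not a repeat violator: no 30% increase.
Cap at £8,051,400: £4,870,290 is within the cap, no reduction.
Minimum £3,147,650: £4,870,290 meets the minimum, no increase.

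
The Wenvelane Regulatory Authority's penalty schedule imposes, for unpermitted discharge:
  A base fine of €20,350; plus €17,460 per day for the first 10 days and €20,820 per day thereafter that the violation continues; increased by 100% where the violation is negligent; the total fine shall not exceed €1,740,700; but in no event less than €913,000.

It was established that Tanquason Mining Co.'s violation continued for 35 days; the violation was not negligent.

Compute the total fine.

First 10 days: 10 × €17,460 = €174,600
Remaining days: (35 − 10) × €20,820 = €520,500
Per-day component: €174,600 + €520,500 = €695,100
Base plus per-day: €20,350 + €695,100 = €715,450
The violation was not negligent: no 100% increase.
Cap at €1,740,700: €715,450 is within the cap, no reduction.
Minimum €913,000: €715,450 is below the minimum → €913,000

€913,000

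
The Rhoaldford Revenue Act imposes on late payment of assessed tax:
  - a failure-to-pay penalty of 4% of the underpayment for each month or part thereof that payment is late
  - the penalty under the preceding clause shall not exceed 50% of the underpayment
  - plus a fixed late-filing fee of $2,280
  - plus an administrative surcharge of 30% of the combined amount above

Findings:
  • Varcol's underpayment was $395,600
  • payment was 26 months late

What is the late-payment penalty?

Accrued rate: 4% × 26 = 104%, capped at 50% → 50%
Failure-to-pay penalty: 50% of $395,600 = $197,800
Penalty before surcharge: $197,800 + $2,280 = $200,080
Administrative surcharge: 30% of $200,080 = $60,024
Total penalty: $200,080 + $60,024 = $260,104

$260,104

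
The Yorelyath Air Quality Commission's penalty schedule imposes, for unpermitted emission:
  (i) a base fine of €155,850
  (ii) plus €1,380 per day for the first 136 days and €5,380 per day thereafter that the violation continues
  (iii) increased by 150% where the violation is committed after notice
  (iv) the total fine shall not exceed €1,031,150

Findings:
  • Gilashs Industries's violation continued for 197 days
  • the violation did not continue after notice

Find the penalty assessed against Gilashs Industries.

First 136 days: 136 × €1,380 = €187,680
Remaining days: (197 − 136) × €5,380 = €328,180
Per-day component: €187,680 + €328,180 = €515,860
Base plus per-day: €155,850 + €515,860 = €671,710
The violation did not continue after notice: no 150% increase.
Cap at €1,031,150: €671,710 is within the cap, no reduction.

Civil penalty: €671,710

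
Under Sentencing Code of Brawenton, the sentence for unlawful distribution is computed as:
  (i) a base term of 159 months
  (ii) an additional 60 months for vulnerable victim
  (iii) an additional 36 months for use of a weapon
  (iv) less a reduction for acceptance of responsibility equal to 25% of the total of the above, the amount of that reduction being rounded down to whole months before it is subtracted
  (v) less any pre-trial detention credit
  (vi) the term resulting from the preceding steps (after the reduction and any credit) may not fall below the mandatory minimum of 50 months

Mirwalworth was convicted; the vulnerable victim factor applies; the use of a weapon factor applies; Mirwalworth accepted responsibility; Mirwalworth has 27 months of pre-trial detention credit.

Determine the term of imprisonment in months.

165 months

Vulnerable victim enhancement: +60 months
Use of a weapon enhancement: +36 months
Adjusted term: 159 months + 60 months + 36 months = 255 months
Acceptance of responsibility reduction: 25% of 255 months = 63 months (rounded down)
After reduction: 255 − 63 = 192 months
Less pre-trial detention credit: 192 months − 27 months = 165 months
Minimum 50 months: 165 months meets the minimum, no increase.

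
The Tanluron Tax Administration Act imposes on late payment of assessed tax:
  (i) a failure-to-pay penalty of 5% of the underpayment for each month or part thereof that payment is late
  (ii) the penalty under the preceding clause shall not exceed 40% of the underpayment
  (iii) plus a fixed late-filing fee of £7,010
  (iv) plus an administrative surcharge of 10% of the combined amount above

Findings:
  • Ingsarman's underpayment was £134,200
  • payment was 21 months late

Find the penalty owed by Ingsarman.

£66,759

Accrued rate: 5% × 21 = 105%, capped at 40% → 40%
Failure-to-pay penalty: 40% of £134,200 = £53,680
Penalty before surcharge: £53,680 + £7,010 = £60,690
Administrative surcharge: 10% of £60,690 = £6,069
Total penalty: £60,690 + £6,069 = £66,759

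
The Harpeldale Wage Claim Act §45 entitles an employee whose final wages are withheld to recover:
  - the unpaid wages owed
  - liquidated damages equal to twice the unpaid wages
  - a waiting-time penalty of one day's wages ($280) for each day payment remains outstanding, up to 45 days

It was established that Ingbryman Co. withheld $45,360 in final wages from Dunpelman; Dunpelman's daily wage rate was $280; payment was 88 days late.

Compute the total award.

$148,680

Doubled: 2 × $45,360 = $90,720
Penalty days: min(88, 45) = 45
Waiting-time penalty: 45 × $280 = $12,600
Total award: $45,360 + $90,720 + $12,600 = $148,680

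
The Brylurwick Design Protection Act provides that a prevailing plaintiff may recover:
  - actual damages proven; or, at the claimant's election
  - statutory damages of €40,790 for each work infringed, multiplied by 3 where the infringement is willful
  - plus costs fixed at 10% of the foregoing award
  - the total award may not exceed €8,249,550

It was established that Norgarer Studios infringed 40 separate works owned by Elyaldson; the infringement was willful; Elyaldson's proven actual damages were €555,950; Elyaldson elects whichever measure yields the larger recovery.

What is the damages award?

Statutory damages: 40 × €40,790 = €1,631,600
Trebled: 3 × €1,631,600 = €4,894,800
Greater of actual damages (€555,950) or enhanced statutory damages (€4,894,800): €4,894,800
Costs: 10% of €4,894,800 = €489,480
Award plus costs: €4,894,800 + €489,480 = €5,384,280
Cap at €8,249,550: €5,384,280 is within the cap, no reduction.

Award: €5,384,280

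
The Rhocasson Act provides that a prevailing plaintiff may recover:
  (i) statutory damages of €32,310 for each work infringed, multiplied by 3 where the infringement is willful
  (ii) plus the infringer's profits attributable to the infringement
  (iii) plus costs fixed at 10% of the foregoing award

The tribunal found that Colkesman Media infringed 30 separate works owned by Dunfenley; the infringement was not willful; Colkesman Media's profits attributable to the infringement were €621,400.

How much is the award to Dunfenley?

Award: €1,749,770

Statutory damages: 30 × €32,310 = €969,300
Infringement not willful: no ×3 enhancement.
Combined award: €969,300 + €621,400 = €1,590,700
Costs: 10% of €1,590,700 = €159,070
Award plus costs: €1,590,700 + €159,070 = €1,749,770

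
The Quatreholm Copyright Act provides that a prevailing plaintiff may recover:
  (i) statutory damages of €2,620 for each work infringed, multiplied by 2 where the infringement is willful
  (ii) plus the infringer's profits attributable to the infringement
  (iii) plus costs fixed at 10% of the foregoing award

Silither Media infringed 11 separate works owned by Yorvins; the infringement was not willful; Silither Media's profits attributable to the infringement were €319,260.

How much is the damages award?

€382,888

Statutory damages: 11 × €2,620 = €28,820
Infringement not willful: no ×2 enhancement.
Combined award: €28,820 + €319,260 = €348,080
Costs: 10% of €348,080 = €34,808
Award plus costs: €348,080 + €34,808 = €382,888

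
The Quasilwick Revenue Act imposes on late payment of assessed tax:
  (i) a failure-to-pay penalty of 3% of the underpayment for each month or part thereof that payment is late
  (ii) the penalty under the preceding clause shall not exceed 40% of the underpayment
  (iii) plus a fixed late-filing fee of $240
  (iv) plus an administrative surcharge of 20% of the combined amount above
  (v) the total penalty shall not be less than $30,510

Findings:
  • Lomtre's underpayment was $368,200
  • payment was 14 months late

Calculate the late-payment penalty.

Penalty: $177,024

Accrued rate: 3% × 14 = 42%, capped at 40% → 40%
Failure-to-pay penalty: 40% of $368,200 = $147,280
Penalty before surcharge: $147,280 + $240 = $147,520
Administrative surcharge: 20% of $147,520 = $29,504
Total penalty: $147,520 + $29,504 = $177,024
Minimum $30,510: $177,024 meets the minimum, no increase.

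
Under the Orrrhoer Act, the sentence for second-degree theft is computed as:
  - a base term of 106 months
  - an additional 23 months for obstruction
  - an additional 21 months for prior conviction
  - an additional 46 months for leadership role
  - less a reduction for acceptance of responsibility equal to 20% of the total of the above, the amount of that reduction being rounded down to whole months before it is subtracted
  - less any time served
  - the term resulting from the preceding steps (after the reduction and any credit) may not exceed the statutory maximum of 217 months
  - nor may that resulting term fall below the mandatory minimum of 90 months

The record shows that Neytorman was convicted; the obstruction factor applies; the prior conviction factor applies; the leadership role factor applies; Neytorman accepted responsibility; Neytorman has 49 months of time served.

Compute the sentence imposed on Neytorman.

Obstruction enhancement: +23 months
Prior conviction enhancement: +21 months
Leadership role enhancement: +46 months
Adjusted term: 106 months + 23 months + 21 months + 46 months = 196 months
Acceptance of responsibility reduction: 20% of 196 months = 39 months (rounded down)
After reduction: 196 − 39 = 157 months
Less time served: 157 months − 49 months = 108 months
Cap at 217 months: 108 months is within the cap, no reduction.
Minimum 90 months: 108 months meets the minimum, no increase.

108 months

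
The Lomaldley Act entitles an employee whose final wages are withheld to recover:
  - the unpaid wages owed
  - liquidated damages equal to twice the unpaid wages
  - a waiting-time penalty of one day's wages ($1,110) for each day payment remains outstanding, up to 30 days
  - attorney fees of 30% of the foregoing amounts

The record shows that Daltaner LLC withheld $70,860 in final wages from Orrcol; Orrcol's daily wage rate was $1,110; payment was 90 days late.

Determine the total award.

$319,644

Doubled: 2 × $70,860 = $141,720
Penalty days: min(90, 30) = 30
Waiting-time penalty: 30 × $1,110 = $33,300
Subtotal: $70,860 + $141,720 + $33,300 = $245,880
Attorney fees: 30% of $245,880 = $73,764
Total award: $245,880 + $73,764 = $319,644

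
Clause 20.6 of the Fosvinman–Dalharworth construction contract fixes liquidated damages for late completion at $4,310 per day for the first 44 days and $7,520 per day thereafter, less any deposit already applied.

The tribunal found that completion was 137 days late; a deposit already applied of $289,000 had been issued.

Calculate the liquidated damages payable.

$600,000

First 44 days: 44 × $4,310 = $189,640
Remaining days: (137 − 44) × $7,520 = $699,360
Accrued per-day damages: $189,640 + $699,360 = $889,000
Less deposit already applied: $889,000 − $289,000 = $600,000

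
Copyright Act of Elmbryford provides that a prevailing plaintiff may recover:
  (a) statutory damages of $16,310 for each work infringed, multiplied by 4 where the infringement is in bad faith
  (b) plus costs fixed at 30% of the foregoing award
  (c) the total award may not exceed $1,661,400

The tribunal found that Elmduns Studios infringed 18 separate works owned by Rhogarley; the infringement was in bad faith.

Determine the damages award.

Statutory damages: 18 × $16,310 = $293,580
Multiplied by 4: 4 × $293,580 = $1,174,320
Costs: 30% of $1,174,320 = $352,296
Award plus costs: $1,174,320 + $352,296 = $1,526,616
Cap at $1,661,400: $1,526,616 is within the cap, no reduction.

Award: $1,526,616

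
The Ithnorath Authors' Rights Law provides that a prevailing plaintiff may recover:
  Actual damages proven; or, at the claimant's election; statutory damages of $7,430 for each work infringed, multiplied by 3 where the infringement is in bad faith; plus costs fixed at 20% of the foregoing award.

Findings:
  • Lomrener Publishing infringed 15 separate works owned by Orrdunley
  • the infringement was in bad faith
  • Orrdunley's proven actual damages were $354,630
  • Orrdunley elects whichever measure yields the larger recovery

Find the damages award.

Statutory damages: 15 × $7,430 = $111,450
Trebled: 3 × $111,450 = $334,350
Greater of actual damages ($354,630) or enhanced statutory damages ($334,350): $354,630
Costs: 20% of $354,630 = $70,926
Award plus costs: $354,630 + $70,926 = $425,556

$425,556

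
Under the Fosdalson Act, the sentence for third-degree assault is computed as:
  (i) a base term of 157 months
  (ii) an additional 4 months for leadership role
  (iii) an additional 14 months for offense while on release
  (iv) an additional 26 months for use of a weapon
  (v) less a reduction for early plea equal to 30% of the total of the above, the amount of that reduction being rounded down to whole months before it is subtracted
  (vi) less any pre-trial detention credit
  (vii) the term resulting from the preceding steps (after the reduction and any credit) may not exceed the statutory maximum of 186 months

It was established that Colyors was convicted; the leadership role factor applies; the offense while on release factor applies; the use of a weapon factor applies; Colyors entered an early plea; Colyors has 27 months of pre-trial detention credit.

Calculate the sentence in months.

114 months

Leadership role enhancement: +4 months
Offense while on release enhancement: +14 months
Use of a weapon enhancement: +26 months
Adjusted term: 157 months + 4 months + 14 months + 26 months = 201 months
Early plea reduction: 30% of 201 months = 60 months (rounded down)
After reduction: 201 − 60 = 141 months
Less pre-trial detention credit: 141 months − 27 months = 114 months
Cap at 186 months: 114 months is within the cap, no reduction.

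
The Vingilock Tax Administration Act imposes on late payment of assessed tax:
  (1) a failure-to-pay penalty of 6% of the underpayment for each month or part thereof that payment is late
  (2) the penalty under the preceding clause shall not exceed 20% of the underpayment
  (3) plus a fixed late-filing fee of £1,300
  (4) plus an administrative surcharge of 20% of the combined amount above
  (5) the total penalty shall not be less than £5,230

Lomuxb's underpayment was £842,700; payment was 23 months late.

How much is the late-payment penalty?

Accrued rate: 6% × 23 = 138%, capped at 20% → 20%
Failure-to-pay penalty: 20% of £842,700 = £168,540
Penalty before surcharge: £168,540 + £1,300 = £169,840
Administrative surcharge: 20% of £169,840 = £33,968
Total penalty: £169,840 + £33,968 = £203,808
Minimum £5,230: £203,808 meets the minimum, no increase.

Penalty: £203,808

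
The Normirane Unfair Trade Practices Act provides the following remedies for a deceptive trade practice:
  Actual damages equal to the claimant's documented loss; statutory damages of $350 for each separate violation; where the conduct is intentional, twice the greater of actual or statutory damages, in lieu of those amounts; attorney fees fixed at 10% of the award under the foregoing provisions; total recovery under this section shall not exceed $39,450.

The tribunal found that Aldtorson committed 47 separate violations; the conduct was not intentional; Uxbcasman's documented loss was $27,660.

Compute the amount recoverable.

$39,450

Statutory damages: 47 × $350 = $16,450
Conduct not intentional: the in-lieu enhancement does not apply.
Actual plus statutory damages: $27,660 + $16,450 = $44,110
Attorney fees: 10% of $44,110 = $4,411
Total before cap: $44,110 + $4,411 = $48,521
Cap at $39,450: $48,521 exceeds the cap → $39,450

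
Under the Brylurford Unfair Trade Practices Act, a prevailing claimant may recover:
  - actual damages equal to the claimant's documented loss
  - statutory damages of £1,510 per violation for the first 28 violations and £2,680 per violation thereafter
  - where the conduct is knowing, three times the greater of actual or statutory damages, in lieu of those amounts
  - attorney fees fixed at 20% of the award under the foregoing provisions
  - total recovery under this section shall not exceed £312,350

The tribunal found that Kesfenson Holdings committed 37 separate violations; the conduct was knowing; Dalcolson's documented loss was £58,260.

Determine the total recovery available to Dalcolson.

£239,040

First 28 violations: 28 × £1,510 = £42,280
Remaining violations: (37 − 28) × £2,680 = £24,120
Statutory damages: £42,280 + £24,120 = £66,400
Greater of actual damages (£58,260) or statutory damages (£66,400): £66,400
Trebled: 3 × £66,400 = £199,200
Attorney fees: 20% of £199,200 = £39,840
Total before cap: £199,200 + £39,840 = £239,040
Cap at £312,350: £239,040 is within the cap, no reduction.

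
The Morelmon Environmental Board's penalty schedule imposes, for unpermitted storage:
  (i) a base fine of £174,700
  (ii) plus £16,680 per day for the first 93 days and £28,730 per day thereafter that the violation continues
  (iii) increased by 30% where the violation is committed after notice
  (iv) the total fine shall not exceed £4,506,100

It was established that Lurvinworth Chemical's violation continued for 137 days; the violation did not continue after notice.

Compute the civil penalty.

First 93 days: 93 × £16,680 = £1,551,240
Remaining days: (137 − 93) × £28,730 = £1,264,120
Per-day component: £1,551,240 + £1,264,120 = £2,815,360
Base plus per-day: £174,700 + £2,815,360 = £2,990,060
The violation did not continue after notice: no 30% increase.
Cap at £4,506,100: £2,990,060 is within the cap, no reduction.

£2,990,060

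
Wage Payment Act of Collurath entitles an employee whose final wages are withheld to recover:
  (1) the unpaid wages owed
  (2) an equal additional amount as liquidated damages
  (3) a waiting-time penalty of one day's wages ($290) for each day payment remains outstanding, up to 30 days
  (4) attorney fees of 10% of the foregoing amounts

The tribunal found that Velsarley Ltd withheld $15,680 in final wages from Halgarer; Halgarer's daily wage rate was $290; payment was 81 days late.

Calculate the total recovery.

$44,066

Liquidated damages (equal amount): $15,680
Penalty days: min(81, 30) = 30
Waiting-time penalty: 30 × $290 = $8,700
Subtotal: $15,680 + $15,680 + $8,700 = $40,060
Attorney fees: 10% of $40,060 = $4,006
Total award: $40,060 + $4,006 = $44,066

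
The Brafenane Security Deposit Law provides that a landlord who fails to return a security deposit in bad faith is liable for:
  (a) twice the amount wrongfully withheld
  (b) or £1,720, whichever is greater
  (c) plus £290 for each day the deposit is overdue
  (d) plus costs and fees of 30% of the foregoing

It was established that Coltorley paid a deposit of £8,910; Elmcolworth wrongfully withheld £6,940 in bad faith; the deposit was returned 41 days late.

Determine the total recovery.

Doubled: 2 × £6,940 = £13,880
Minimum £1,720: £13,880 meets the minimum, no increase.
Late-return penalty: 41 × £290 = £11,890
Damages plus late penalty: £13,880 + £11,890 = £25,770
Costs and fees: 30% of £25,770 = £7,731
Total recovery: £25,770 + £7,731 = £33,501

£33,501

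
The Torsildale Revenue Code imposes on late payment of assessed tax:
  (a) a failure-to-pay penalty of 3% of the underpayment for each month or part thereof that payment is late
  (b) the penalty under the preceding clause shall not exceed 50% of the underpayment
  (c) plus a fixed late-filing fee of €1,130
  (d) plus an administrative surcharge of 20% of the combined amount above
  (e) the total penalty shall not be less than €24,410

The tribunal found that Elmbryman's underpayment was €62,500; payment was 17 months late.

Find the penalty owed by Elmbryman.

Accrued rate: 3% × 17 = 51%, capped at 50% → 50%
Failure-to-pay penalty: 50% of €62,500 = €31,250
Penalty before surcharge: €31,250 + €1,130 = €32,380
Administrative surcharge: 20% of €32,380 = €6,476
Total penalty: €32,380 + €6,476 = €38,856
Minimum €24,410: €38,856 meets the minimum, no increase.

Penalty: €38,856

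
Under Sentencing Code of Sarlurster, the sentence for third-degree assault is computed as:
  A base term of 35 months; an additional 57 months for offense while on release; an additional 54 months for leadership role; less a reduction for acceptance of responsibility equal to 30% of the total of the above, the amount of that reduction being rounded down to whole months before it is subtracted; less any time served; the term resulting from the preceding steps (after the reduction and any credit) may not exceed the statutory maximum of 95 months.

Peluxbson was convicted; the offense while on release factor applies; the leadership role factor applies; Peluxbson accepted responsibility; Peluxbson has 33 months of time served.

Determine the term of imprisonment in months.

Offense while on release enhancement: +57 months
Leadership role enhancement: +54 months
Adjusted term: 35 months + 57 months + 54 months = 146 months
Acceptance of responsibility reduction: 30% of 146 months = 43 months (rounded down)
After reduction: 146 − 43 = 103 months
Less time served: 103 months − 33 months = 70 months
Cap at 95 months: 70 months is within the cap, no reduction.

70 months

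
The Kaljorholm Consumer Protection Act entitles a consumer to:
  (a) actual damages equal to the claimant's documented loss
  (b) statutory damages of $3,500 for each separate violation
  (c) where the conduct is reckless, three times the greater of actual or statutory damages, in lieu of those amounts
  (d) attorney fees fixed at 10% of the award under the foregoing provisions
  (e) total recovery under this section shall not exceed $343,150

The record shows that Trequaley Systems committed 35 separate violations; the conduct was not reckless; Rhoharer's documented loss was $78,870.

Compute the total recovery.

Statutory damages: 35 × $3,500 = $122,500
Conduct not reckless: the in-lieu enhancement does not apply.
Actual plus statutory damages: $78,870 + $122,500 = $201,370
Attorney fees: 10% of $201,370 = $20,137
Total before cap: $201,370 + $20,137 = $221,507
Cap at $343,150: $221,507 is within the cap, no reduction.

$221,507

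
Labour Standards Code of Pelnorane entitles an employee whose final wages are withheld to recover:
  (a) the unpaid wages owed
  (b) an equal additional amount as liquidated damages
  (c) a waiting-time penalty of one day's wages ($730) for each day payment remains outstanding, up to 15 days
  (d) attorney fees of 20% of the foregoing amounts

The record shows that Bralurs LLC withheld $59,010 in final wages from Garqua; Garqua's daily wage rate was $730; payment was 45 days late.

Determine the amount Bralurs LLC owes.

$154,764

Liquidated damages (equal amount): $59,010
Penalty days: min(45, 15) = 15
Waiting-time penalty: 15 × $730 = $10,950
Subtotal: $59,010 + $59,010 + $10,950 = $128,970
Attorney fees: 20% of $128,970 = $25,794
Total award: $128,970 + $25,794 = $154,764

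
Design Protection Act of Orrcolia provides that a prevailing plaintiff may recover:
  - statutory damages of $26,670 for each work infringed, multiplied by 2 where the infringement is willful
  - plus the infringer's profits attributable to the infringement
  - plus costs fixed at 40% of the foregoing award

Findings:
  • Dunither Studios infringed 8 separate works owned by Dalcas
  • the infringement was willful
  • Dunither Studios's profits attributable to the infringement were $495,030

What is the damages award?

Award: $1,290,450

Statutory damages: 8 × $26,670 = $213,360
Doubled: 2 × $213,360 = $426,720
Combined award: $426,720 + $495,030 = $921,750
Costs: 40% of $921,750 = $368,700
Award plus costs: $921,750 + $368,700 = $1,290,450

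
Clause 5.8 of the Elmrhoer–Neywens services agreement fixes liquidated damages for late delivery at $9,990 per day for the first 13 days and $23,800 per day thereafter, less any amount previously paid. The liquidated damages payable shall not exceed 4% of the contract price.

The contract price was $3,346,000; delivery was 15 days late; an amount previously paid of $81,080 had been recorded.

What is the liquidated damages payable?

First 13 days: 13 × $9,990 = $129,870
Remaining days: (15 − 13) × $23,800 = $47,600
Accrued per-day damages: $129,870 + $47,600 = $177,470
Less amount previously paid: $177,470 − $81,080 = $96,390
Cap: 4% of $3,346,000 = $133,840
Cap at $133,840: $96,390 is within the cap, no reduction.

$96,390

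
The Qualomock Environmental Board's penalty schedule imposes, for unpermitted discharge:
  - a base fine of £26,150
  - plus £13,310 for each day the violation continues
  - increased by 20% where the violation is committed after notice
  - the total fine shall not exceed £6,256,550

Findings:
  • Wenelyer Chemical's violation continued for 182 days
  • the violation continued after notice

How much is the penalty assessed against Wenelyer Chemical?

Per-day component: 182 × £13,310 = £2,422,420
Base plus per-day: £26,150 + £2,422,420 = £2,448,570
Enhancement: 20% of £2,448,570 = £489,714
Enhanced fine: £2,448,570 + £489,714 = £2,938,284
Cap at £6,256,550: £2,938,284 is within the cap, no reduction.

£2,938,284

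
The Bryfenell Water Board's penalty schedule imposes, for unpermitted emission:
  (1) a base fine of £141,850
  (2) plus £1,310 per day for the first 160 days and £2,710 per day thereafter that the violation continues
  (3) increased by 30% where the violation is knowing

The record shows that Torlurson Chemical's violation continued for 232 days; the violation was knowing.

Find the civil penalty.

First 160 days: 160 × £1,310 = £209,600
Remaining days: (232 − 160) × £2,710 = £195,120
Per-day component: £209,600 + £195,120 = £404,720
Base plus per-day: £141,850 + £404,720 = £546,570
Enhancement: 30% of £546,570 = £163,971
Enhanced fine: £546,570 + £163,971 = £710,541

£710,541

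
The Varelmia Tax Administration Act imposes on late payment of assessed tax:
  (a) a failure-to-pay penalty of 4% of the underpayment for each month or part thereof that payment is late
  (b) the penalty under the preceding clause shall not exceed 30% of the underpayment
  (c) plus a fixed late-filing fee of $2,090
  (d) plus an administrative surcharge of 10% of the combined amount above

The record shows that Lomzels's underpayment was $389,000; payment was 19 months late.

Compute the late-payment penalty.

$130,669

Accrued rate: 4% × 19 = 76%, capped at 30% → 30%
Failure-to-pay penalty: 30% of $389,000 = $116,700
Penalty before surcharge: $116,700 + $2,090 = $118,790
Administrative surcharge: 10% of $118,790 = $11,879
Total penalty: $118,790 + $11,879 = $130,669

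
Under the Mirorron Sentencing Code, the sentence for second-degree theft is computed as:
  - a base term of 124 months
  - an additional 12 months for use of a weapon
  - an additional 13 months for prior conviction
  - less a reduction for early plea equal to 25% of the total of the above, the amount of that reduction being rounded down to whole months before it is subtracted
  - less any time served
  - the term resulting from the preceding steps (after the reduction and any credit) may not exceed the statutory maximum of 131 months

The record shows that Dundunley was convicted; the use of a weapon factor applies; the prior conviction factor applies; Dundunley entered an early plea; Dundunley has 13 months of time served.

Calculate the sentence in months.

Use of a weapon enhancement: +12 months
Prior conviction enhancement: +13 months
Adjusted term: 124 months + 12 months + 13 months = 149 months
Early plea reduction: 25% of 149 months = 37 months (rounded down)
After reduction: 149 − 37 = 112 months
Less time served: 112 months − 13 months = 99 months
Cap at 131 months: 99 months is within the cap, no reduction.

99 months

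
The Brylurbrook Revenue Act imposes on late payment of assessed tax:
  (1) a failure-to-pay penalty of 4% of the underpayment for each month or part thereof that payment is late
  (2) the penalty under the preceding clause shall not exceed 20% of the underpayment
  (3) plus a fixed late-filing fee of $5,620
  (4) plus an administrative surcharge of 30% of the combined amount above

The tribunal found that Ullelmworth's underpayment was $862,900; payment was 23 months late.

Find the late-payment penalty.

$231,660

Accrued rate: 4% × 23 = 92%, capped at 20% → 20%
Failure-to-pay penalty: 20% of $862,900 = $172,580
Penalty before surcharge: $172,580 + $5,620 = $178,200
Administrative surcharge: 30% of $178,200 = $53,460
Total penalty: $178,200 + $53,460 = $231,660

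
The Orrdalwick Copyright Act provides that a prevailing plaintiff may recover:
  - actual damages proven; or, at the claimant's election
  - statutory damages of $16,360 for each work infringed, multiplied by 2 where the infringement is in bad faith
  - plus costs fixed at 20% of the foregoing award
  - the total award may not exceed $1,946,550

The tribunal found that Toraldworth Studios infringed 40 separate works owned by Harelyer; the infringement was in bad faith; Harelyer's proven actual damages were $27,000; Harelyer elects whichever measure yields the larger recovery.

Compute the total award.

Statutory damages: 40 × $16,360 = $654,400
Doubled: 2 × $654,400 = $1,308,800
Greater of actual damages ($27,000) or enhanced statutory damages ($1,308,800): $1,308,800
Costs: 20% of $1,308,800 = $261,760
Award plus costs: $1,308,800 + $261,760 = $1,570,560
Cap at $1,946,550: $1,570,560 is within the cap, no reduction.

$1,570,560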